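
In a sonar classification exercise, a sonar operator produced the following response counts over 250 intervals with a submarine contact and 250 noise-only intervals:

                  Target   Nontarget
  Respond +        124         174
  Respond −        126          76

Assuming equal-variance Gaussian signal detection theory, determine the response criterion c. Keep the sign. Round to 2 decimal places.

H = 124/250 = 0.4960
FA = 174/250 = 0.6960
z(H) = -0.010
z(FA) = 0.513
c = −½·[z(H) + z(FA)] = −0.5 × (-0.010 + 0.513) = -0.2515

c = -0.25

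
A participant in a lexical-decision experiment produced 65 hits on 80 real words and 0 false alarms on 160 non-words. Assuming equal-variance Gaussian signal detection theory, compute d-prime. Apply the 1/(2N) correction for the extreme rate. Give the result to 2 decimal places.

The false-alarm rate is 0/160 = 0, so apply the 1/(2N) correction: FA → 1/(2·160) = 0.00313.
z(H) = z(0.81250) = 0.887
z(FA) = z(0.00313) = -2.734
d' = 0.887 − (-2.734) = 3.621

d-prime = 3.62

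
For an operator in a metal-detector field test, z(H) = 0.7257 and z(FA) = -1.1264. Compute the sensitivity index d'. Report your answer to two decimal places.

d' = 1.85

d' = z(H) − z(FA) = 0.7257 − (-1.1264) = 1.8521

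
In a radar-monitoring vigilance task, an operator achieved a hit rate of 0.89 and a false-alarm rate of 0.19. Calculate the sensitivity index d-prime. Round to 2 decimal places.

d-prime = 2.10

Φ⁻¹(H) = 1.2265
Φ⁻¹(FA) = -0.8779
d' = z(H) − z(FA) = 1.2265 − (-0.8779) = 2.1044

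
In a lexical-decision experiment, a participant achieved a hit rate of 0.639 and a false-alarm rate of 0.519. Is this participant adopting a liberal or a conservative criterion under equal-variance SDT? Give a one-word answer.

z(H) = 0.356, z(FA) = 0.048
c = −½·(z(H) + z(FA)) = -0.202
c < 0 → liberal criterion (biased toward responding “yes”).

liberal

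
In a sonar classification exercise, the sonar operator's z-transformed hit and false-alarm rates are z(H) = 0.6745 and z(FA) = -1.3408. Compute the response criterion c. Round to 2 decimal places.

c = −½·[z(H) + z(FA)] = −½·(0.6745 + (-1.3408)) = 0.33315

c = 0.33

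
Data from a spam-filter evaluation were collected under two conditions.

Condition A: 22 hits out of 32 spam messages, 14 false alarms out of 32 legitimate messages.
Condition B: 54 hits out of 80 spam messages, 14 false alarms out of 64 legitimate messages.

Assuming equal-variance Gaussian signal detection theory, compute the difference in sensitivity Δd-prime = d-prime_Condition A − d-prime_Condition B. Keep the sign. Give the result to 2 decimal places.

Δd-prime = -0.58

Condition A: z(0.6875) = 0.489, z(0.4375) = -0.157, d' = 0.646
Condition B: z(0.6750) = 0.454, z(0.2188) = -0.776, d' = 1.230
Δd' = d'_Condition A − d'_Condition B = 0.646 − 1.230 = -0.584
Condition B has the higher sensitivity.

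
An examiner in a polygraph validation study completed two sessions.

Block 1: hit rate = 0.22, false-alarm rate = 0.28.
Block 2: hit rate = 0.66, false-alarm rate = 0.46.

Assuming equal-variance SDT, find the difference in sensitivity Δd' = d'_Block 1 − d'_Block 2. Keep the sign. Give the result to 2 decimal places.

Δd' = -0.70

Block 1: z(0.22) = -0.772, z(0.28) = -0.583, d' = -0.189
Block 2: z(0.66) = 0.412, z(0.46) = -0.100, d' = 0.512
Δd' = d'_Block 1 − d'_Block 2 = -0.189 − 0.512 = -0.701
Block 2 has the higher sensitivity.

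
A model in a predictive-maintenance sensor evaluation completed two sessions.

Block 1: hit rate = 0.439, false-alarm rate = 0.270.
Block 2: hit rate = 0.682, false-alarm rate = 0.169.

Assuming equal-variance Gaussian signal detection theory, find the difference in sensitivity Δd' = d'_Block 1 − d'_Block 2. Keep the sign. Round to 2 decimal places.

Block 1: z(0.439) = -0.154, z(0.270) = -0.613, d' = 0.459
Block 2: z(0.682) = 0.473, z(0.169) = -0.958, d' = 1.431
Δd' = d'_Block 1 − d'_Block 2 = 0.459 − 1.431 = -0.972
Block 2 has the higher sensitivity.

Δd' = -0.97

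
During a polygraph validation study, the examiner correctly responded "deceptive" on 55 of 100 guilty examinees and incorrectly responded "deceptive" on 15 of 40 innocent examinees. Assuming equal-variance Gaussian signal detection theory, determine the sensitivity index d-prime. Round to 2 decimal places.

d-prime = 0.44

H = 55/100 = 0.5500
FA = 15/40 = 0.3750
z(0.5500) = 0.1257, z(0.3750) = -0.3186
d' = z(H) − z(FA) = 0.1257 − (-0.3186) = 0.4443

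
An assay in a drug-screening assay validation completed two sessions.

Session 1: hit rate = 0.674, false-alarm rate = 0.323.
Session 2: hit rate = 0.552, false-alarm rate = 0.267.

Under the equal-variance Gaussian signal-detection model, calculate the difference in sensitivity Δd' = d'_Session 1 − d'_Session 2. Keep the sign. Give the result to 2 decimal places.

Δd' = 0.16

Session 1: z(0.674) = 0.451, z(0.323) = -0.459, d' = 0.910
Session 2: z(0.552) = 0.131, z(0.267) = -0.622, d' = 0.753
Δd' = d'_Session 1 − d'_Session 2 = 0.910 − 0.753 = 0.157
Session 1 has the higher sensitivity.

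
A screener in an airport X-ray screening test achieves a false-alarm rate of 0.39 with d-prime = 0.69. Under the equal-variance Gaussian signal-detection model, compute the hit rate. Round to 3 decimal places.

hit rate = 0.659

z(false-alarm rate) = z(0.39) = -0.2793
z(H) = z(FA) + d' = -0.2793 + 0.69 = 0.4107
hit rate = Φ(0.4107) = 0.6594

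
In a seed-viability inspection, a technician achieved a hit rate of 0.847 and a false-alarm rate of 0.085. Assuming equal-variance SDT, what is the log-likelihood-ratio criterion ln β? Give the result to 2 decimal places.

ln β = 0.42

Φ⁻¹(H) = 1.024
Φ⁻¹(FA) = -1.372
ln β = −½·[z(H)² − z(FA)²] = −0.5 × (1.049 − 1.882) = 0.4165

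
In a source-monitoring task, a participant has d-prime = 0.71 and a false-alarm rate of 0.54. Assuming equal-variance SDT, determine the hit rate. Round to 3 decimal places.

hit rate = 0.791

z(false-alarm rate) = z(0.54) = 0.1004
z(H) = z(FA) + d' = 0.1004 + 0.71 = 0.8104
hit rate = Φ(0.8104) = 0.7911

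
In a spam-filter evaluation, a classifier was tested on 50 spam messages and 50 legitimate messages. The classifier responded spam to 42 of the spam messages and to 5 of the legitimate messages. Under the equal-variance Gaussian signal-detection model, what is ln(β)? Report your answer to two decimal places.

ln β = 0.33

H = 42/50 = 0.8400
FA = 5/50 = 0.1000
Φ⁻¹(H) = Φ⁻¹(0.8400) = 0.994
Φ⁻¹(FA) = Φ⁻¹(0.1000) = -1.282
ln β = −½·[z(H)² − z(FA)²] = −0.5 × (0.988 − 1.644) = 0.328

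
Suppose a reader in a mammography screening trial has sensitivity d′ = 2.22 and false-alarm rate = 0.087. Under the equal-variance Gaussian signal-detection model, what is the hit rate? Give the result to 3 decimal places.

z(false-alarm rate) = z(0.087) = -1.3595
z(H) = z(FA) + d' = -1.3595 + 2.22 = 0.8605
hit rate = Φ(0.8605) = 0.8052

hit rate = 0.805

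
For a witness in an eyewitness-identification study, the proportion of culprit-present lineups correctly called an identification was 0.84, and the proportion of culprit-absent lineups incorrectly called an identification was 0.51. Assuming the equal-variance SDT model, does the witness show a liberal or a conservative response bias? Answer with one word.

z(H) = 0.994, z(FA) = 0.025
c = −½·(z(H) + z(FA)) = -0.5095
c < 0 → liberal criterion (biased toward responding “yes”).

liberal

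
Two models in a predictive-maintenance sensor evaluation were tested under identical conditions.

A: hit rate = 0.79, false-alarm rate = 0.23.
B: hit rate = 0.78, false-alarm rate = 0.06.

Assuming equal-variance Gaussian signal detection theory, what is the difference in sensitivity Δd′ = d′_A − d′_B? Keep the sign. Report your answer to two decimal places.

Δd′ = -0.78

A: z(0.79) = 0.806, z(0.23) = -0.739, d' = 1.545
B: z(0.78) = 0.772, z(0.06) = -1.555, d' = 2.327
Δd' = d'_A − d'_B = 1.545 − 2.327 = -0.782
B has the higher sensitivity.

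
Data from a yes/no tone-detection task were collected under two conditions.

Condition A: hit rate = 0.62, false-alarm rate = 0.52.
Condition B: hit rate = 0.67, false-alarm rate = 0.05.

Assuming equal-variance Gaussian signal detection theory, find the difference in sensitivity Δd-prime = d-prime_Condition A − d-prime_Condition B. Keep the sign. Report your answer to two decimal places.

Δd-prime = -1.83

Condition A: z(0.62) = 0.305, z(0.52) = 0.050, d' = 0.255
Condition B: z(0.67) = 0.440, z(0.05) = -1.645, d' = 2.085
Δd' = d'_Condition A − d'_Condition B = 0.255 − 2.085 = -1.830
Condition B has the higher sensitivity.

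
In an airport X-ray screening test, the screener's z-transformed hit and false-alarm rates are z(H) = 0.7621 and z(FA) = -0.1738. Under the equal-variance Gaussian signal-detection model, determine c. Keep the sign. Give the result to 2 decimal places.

c = −½·[z(H) + z(FA)] = −½·(0.7621 + (-0.1738)) = -0.29415

c = -0.29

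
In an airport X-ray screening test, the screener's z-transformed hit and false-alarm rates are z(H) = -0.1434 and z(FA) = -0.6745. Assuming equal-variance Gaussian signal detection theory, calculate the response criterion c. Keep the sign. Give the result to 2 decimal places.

c = 0.41

c = −½·[z(H) + z(FA)] = −½·(-0.1434 + (-0.6745)) = 0.40895
c > 0: the screener has a conservative response bias.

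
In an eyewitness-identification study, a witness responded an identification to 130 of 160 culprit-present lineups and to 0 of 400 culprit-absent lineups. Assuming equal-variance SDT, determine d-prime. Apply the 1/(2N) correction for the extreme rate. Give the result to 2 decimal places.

d-prime = 3.91

The false-alarm rate is 0/400 = 0, so apply the 1/(2N) correction: FA → 1/(2·400) = 0.00125.
z(H) = z(0.81250) = 0.887
z(FA) = z(0.00125) = -3.023
d' = 0.887 − (-3.023) = 3.910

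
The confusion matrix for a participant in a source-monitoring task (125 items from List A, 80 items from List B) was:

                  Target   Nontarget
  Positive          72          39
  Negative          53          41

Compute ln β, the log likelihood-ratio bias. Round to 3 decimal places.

H = 72/125 = 0.5760
FA = 39/80 = 0.4875
z(H) = 0.1917
z(FA) = -0.0313
ln β = −½·[z(H)² − z(FA)²] = −0.5 × (0.0367 − 0.0010) = -0.01785

ln β = -0.018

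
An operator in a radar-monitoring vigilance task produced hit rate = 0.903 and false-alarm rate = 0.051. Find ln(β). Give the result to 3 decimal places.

ln β = 0.494

z(H) = z(0.903) = 1.2988
z(FA) = z(0.051) = -1.6352
ln β = −½·[z(H)² − z(FA)²] = −0.5 × (1.6869 − 2.6739) = 0.4935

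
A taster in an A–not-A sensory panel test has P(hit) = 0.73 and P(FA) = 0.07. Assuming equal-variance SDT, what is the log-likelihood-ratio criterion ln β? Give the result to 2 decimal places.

ln β = 0.90

z(0.73) = 0.613, z(0.07) = -1.476
ln β = −½·[z(H)² − z(FA)²] = −0.5 × (0.376 − 2.179) = 0.9015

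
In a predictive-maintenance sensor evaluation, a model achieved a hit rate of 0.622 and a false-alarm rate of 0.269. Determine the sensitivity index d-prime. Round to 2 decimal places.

d-prime = 0.93

z(H) = z(0.622) = 0.3107
z(FA) = z(0.269) = -0.6158
d' = z(H) − z(FA) = 0.3107 − (-0.6158) = 0.9265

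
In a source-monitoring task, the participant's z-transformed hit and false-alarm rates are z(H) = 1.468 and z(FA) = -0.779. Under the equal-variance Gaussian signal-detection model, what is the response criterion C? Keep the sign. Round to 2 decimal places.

C = -0.34

c = −½·[z(H) + z(FA)] = −½·(1.468 + (-0.779)) = -0.3445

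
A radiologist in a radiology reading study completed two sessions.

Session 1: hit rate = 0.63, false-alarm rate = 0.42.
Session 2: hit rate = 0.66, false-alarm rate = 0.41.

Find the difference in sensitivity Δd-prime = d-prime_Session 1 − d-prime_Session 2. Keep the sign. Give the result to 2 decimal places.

Δd-prime = -0.11

Session 1: z(0.63) = 0.332, z(0.42) = -0.202, d' = 0.534
Session 2: z(0.66) = 0.412, z(0.41) = -0.228, d' = 0.640
Δd' = d'_Session 1 − d'_Session 2 = 0.534 − 0.640 = -0.106
Session 2 has the higher sensitivity.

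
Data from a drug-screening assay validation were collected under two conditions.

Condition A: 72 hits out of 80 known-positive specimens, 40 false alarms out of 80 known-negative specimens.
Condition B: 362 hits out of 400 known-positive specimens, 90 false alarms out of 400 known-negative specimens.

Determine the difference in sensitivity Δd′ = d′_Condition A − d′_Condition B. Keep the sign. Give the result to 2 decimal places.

Δd′ = -0.78

Condition A: z(0.9000) = 1.282, z(0.5000) = 0.000, d' = 1.282
Condition B: z(0.9050) = 1.311, z(0.2250) = -0.755, d' = 2.066
Δd' = d'_Condition A − d'_Condition B = 1.282 − 2.066 = -0.784
Condition B has the higher sensitivity.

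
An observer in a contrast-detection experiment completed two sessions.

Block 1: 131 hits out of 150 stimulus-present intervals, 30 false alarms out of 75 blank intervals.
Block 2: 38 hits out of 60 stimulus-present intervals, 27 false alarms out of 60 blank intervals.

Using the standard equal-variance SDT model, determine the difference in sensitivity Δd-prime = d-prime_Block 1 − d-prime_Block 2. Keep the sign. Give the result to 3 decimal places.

Δd-prime = 0.929

Block 1: z(0.8733) = 1.1421, z(0.4000) = -0.2533, d' = 1.3954
Block 2: z(0.6333) = 0.3406, z(0.4500) = -0.1257, d' = 0.4663
Δd' = d'_Block 1 − d'_Block 2 = 1.3954 − 0.4663 = 0.9291
Block 1 has the higher sensitivity.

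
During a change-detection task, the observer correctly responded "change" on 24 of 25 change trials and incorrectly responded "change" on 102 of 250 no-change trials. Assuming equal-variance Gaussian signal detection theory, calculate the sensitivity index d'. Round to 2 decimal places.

d' = 1.98

H = 24/25 = 0.9600
FA = 102/250 = 0.4080
Φ⁻¹(H) = Φ⁻¹(0.9600) = 1.7507
Φ⁻¹(FA) = Φ⁻¹(0.4080) = -0.2327
d' = z(H) − z(FA) = 1.7507 − (-0.2327) = 1.9834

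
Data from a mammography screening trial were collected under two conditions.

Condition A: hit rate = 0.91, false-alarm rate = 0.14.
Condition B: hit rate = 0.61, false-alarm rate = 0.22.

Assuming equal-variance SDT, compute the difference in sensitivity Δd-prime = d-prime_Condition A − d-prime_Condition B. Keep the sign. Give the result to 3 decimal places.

Δd-prime = 1.370

Condition A: z(0.91) = 1.3408, z(0.14) = -1.0803, d' = 2.4211
Condition B: z(0.61) = 0.2793, z(0.22) = -0.7722, d' = 1.0515
Δd' = d'_Condition A − d'_Condition B = 2.4211 − 1.0515 = 1.3696
Condition A has the higher sensitivity.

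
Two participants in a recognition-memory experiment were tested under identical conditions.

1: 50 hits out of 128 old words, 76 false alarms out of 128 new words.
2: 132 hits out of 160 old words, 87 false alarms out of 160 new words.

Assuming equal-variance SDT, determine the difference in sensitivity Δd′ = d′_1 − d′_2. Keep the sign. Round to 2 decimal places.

1: z(0.3906) = -0.278, z(0.5938) = 0.237, d' = -0.515
2: z(0.8250) = 0.935, z(0.5437) = 0.110, d' = 0.825
Δd' = d'_1 − d'_2 = -0.515 − 0.825 = -1.340
2 has the higher sensitivity.

Δd′ = -1.34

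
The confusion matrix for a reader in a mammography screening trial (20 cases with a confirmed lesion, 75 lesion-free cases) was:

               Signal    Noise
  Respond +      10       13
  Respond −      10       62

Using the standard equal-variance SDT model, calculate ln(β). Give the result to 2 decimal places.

ln β = 0.44

H = 10/20 = 0.5000
FA = 13/75 = 0.1733
Φ⁻¹(H) = Φ⁻¹(0.5000) = 0.000
Φ⁻¹(FA) = Φ⁻¹(0.1733) = -0.941
ln β = −½·[z(H)² − z(FA)²] = −0.5 × (0.000 − 0.885) = 0.4425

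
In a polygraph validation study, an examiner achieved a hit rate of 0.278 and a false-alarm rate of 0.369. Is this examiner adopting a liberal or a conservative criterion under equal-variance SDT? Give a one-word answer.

z(H) = -0.589, z(FA) = -0.335
c = −½·(z(H) + z(FA)) = 0.462
c > 0 → conservative criterion (biased toward responding “no”).

conservative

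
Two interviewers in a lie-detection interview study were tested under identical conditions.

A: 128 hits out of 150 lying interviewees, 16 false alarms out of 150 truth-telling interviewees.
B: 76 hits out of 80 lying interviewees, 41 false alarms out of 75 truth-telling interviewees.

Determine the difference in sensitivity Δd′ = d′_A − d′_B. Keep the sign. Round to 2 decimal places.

A: z(0.8533) = 1.051, z(0.1067) = -1.244, d' = 2.295
B: z(0.9500) = 1.645, z(0.5467) = 0.117, d' = 1.528
Δd' = d'_A − d'_B = 2.295 − 1.528 = 0.767
A has the higher sensitivity.

Δd′ = 0.77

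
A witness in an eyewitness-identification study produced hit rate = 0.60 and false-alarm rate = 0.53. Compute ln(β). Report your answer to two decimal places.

z(0.60) = 0.253, z(0.53) = 0.075
ln β = −½·[z(H)² − z(FA)²] = −0.5 × (0.064 − 0.006) = -0.029

ln β = -0.03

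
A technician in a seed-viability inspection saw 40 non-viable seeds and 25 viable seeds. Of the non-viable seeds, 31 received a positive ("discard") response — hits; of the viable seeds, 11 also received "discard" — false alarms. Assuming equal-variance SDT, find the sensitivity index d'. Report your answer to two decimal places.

d' = 0.91

H = 31/40 = 0.7750
FA = 11/25 = 0.4400
z(H) = 0.7554
z(FA) = -0.1510
d' = z(H) − z(FA) = 0.7554 − (-0.1510) = 0.9064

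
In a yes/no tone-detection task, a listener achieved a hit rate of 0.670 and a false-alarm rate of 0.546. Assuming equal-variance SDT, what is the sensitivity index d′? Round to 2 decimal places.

d′ = 0.32

z(H) = z(0.670) = 0.440
z(FA) = z(0.546) = 0.116
d' = z(H) − z(FA) = 0.440 − 0.116 = 0.324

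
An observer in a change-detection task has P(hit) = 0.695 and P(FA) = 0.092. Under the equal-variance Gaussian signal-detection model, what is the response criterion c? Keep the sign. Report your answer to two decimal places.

c = 0.41

Φ⁻¹(H) = Φ⁻¹(0.695) = 0.510
Φ⁻¹(FA) = Φ⁻¹(0.092) = -1.329
c = −½·[z(H) + z(FA)] = −0.5 × (0.510 + (-1.329)) = 0.4095
c > 0: the observer has a conservative response bias.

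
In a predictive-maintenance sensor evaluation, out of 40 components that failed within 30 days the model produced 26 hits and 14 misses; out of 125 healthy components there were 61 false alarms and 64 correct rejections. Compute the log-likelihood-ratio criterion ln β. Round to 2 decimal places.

ln β = -0.07

H = 26/40 = 0.6500
FA = 61/125 = 0.4880
z(H) = z(0.6500) = 0.385
z(FA) = z(0.4880) = -0.030
ln β = −½·[z(H)² − z(FA)²] = −0.5 × (0.148 − 0.001) = -0.0735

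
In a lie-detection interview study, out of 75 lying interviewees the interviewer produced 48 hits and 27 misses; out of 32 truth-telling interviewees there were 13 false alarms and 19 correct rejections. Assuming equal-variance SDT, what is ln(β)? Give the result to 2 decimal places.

H = 48/75 = 0.6400
FA = 13/32 = 0.4062
z(0.6400) = 0.358, z(0.4062) = -0.237
ln β = −½·[z(H)² − z(FA)²] = −0.5 × (0.128 − 0.056) = -0.036

ln β = -0.04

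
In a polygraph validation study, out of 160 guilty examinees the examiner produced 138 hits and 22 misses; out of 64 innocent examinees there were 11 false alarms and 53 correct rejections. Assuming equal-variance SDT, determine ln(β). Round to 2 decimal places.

ln β = -0.15

H = 138/160 = 0.8625
FA = 11/64 = 0.1719
z(H) = 1.092
z(FA) = -0.947
ln β = −½·[z(H)² − z(FA)²] = −0.5 × (1.192 − 0.897) = -0.1475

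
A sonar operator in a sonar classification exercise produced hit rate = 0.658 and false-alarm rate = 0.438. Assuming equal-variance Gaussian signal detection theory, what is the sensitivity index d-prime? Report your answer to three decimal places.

z(H) = z(0.658) = 0.4070
z(FA) = z(0.438) = -0.1560
d' = z(H) − z(FA) = 0.4070 − (-0.1560) = 0.5630

d-prime = 0.563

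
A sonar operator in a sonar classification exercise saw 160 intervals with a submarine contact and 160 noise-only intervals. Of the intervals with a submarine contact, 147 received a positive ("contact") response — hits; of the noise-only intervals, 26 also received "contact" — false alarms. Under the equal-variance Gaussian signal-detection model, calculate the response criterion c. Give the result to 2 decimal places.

c = -0.21

H = 147/160 = 0.9187
FA = 26/160 = 0.1625
z(H) = 1.3964
z(FA) = -0.9842
c = −½·[z(H) + z(FA)] = −0.5 × (1.3964 + (-0.9842)) = -0.2061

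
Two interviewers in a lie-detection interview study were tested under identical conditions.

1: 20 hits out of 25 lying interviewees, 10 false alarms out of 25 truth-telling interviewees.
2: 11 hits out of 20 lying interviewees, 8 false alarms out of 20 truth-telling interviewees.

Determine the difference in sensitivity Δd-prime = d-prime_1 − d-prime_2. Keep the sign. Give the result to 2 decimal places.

1: z(0.8000) = 0.842, z(0.4000) = -0.253, d' = 1.095
2: z(0.5500) = 0.126, z(0.4000) = -0.253, d' = 0.379
Δd' = d'_1 − d'_2 = 1.095 − 0.379 = 0.716
1 has the higher sensitivity.

Δd-prime = 0.72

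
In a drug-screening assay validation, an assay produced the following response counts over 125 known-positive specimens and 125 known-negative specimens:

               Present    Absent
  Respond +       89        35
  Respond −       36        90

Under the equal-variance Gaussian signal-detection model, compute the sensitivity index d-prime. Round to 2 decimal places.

H = 89/125 = 0.7120
FA = 35/125 = 0.2800
z(H) = 0.559
z(FA) = -0.583
d' = z(H) − z(FA) = 0.559 − (-0.583) = 1.142

d-prime = 1.14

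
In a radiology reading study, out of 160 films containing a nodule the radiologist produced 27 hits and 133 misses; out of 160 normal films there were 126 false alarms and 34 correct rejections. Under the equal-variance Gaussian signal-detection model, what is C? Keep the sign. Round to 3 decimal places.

C = 0.081

H = 27/160 = 0.1688
FA = 126/160 = 0.7875
z(H) = z(0.1688) = -0.9589
z(FA) = z(0.7875) = 0.7978
c = −½·[z(H) + z(FA)] = −0.5 × (-0.9589 + 0.7978) = 0.08055
c > 0: the radiologist has a conservative response bias.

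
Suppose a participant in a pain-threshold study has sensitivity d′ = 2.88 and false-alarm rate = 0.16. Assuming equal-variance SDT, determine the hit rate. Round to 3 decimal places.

z(false-alarm rate) = z(0.16) = -0.9945
z(H) = z(FA) + d' = -0.9945 + 2.88 = 1.8855
hit rate = Φ(1.8855) = 0.9703

hit rate = 0.970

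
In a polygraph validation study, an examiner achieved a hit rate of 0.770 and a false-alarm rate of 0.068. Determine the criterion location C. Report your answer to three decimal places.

Φ⁻¹(0.770) = 0.7388, Φ⁻¹(0.068) = -1.4909
c = −½·[z(H) + z(FA)] = −0.5 × (0.7388 + (-1.4909)) = 0.37605

C = 0.376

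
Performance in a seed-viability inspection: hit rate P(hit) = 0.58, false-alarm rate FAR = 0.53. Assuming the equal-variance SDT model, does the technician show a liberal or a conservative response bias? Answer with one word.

z(H) = 0.202, z(FA) = 0.075
c = −½·(z(H) + z(FA)) = -0.1385
c < 0 → liberal criterion (biased toward responding “yes”).

liberal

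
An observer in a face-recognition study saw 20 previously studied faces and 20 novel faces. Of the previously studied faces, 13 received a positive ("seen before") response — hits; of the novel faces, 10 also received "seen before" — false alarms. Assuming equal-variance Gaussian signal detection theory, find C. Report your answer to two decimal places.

H = 13/20 = 0.6500
FA = 10/20 = 0.5000
z(H) = z(0.6500) = 0.3853
z(FA) = z(0.5000) = 0.0000
c = −½·[z(H) + z(FA)] = −0.5 × (0.3853 + 0.0000) = -0.19265

C = -0.19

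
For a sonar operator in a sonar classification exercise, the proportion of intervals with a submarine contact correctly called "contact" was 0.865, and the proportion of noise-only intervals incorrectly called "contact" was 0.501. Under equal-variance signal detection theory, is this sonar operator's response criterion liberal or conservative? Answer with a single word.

z(H) = 1.103, z(FA) = 0.003
c = −½·(z(H) + z(FA)) = -0.553
c < 0 → liberal criterion (biased toward responding “yes”).

liberal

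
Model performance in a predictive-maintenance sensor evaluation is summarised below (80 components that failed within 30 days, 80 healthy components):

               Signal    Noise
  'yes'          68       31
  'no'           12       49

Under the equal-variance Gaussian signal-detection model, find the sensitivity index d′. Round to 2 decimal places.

H = 68/80 = 0.8500
FA = 31/80 = 0.3875
z(H) = 1.036
z(FA) = -0.286
d' = z(H) − z(FA) = 1.036 − (-0.286) = 1.322

d′ = 1.32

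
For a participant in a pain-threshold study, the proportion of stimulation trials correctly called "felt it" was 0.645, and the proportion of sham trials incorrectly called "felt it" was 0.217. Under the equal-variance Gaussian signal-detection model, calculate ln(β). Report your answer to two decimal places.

ln β = 0.24

z(0.645) = 0.372, z(0.217) = -0.782
ln β = −½·[z(H)² − z(FA)²] = −0.5 × (0.138 − 0.612) = 0.237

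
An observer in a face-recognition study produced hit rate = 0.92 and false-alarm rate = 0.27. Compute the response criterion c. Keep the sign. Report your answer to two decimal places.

Φ⁻¹(0.92) = 1.405, Φ⁻¹(0.27) = -0.613
c = −½·[z(H) + z(FA)] = −0.5 × (1.405 + (-0.613)) = -0.396
c < 0: the observer has a liberal response bias.

c = -0.40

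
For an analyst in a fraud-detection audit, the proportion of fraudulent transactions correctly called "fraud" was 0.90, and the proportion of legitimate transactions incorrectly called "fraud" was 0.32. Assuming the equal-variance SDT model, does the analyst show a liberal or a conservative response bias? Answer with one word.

z(H) = 1.282, z(FA) = -0.468
c = −½·(z(H) + z(FA)) = -0.407
c < 0 → liberal criterion (biased toward responding “yes”).

liberal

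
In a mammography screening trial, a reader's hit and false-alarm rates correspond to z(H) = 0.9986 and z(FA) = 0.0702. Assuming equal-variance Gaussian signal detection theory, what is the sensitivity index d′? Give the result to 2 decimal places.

d′ = 0.93

d' = z(H) − z(FA) = 0.9986 − 0.0702 = 0.9284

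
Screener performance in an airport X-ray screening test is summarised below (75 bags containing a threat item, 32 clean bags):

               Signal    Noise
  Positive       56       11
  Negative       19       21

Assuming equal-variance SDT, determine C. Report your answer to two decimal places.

C = -0.13

H = 56/75 = 0.7467
FA = 11/32 = 0.3438
Φ⁻¹(H) = 0.664
Φ⁻¹(FA) = -0.402
c = −½·[z(H) + z(FA)] = −0.5 × (0.664 + (-0.402)) = -0.131
c < 0: the screener has a liberal response bias.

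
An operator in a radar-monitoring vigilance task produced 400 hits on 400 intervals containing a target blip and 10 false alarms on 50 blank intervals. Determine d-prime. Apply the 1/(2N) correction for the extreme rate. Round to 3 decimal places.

d-prime = 3.865

The hit rate is 400/400 = 1, so apply the 1/(2N) correction: H → 1 − 1/(2·400) = 0.99875.
z(H) = z(0.99875) = 3.0233
z(FA) = z(0.20000) = -0.8416
d' = 3.0233 − (-0.8416) = 3.8649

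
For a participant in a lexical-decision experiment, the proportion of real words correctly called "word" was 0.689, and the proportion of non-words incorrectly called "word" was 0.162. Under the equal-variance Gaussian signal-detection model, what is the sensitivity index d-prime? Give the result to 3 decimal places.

Φ⁻¹(H) = 0.4930
Φ⁻¹(FA) = -0.9863
d' = z(H) − z(FA) = 0.4930 − (-0.9863) = 1.4793

d-prime = 1.479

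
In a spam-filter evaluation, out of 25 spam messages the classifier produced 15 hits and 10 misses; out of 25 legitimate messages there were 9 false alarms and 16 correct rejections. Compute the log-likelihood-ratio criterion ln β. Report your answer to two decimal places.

ln β = 0.03

H = 15/25 = 0.6000
FA = 9/25 = 0.3600
z(H) = z(0.6000) = 0.253
z(FA) = z(0.3600) = -0.358
ln β = −½·[z(H)² − z(FA)²] = −0.5 × (0.064 − 0.128) = 0.032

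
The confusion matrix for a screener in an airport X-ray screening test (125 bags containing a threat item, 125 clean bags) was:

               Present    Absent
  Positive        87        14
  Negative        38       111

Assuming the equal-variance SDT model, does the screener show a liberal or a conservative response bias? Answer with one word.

z(H) = 0.513, z(FA) = -1.216
c = −½·(z(H) + z(FA)) = 0.3515
c > 0 → conservative criterion (biased toward responding “no”).

conservative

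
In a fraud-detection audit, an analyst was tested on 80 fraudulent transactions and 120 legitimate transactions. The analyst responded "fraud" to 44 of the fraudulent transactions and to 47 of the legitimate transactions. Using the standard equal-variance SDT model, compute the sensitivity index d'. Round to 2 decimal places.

d' = 0.40

H = 44/80 = 0.5500
FA = 47/120 = 0.3917
Φ⁻¹(H) = Φ⁻¹(0.5500) = 0.1257
Φ⁻¹(FA) = Φ⁻¹(0.3917) = -0.2749
d' = z(H) − z(FA) = 0.1257 − (-0.2749) = 0.4006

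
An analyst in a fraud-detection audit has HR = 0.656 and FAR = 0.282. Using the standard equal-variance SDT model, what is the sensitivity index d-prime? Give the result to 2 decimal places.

z(0.656) = 0.402, z(0.282) = -0.577
d' = z(H) − z(FA) = 0.402 − (-0.577) = 0.979

d-prime = 0.98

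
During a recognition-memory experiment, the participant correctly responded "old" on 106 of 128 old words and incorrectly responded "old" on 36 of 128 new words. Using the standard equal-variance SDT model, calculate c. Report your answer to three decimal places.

c = -0.184

H = 106/128 = 0.8281
FA = 36/128 = 0.2812
Φ⁻¹(H) = Φ⁻¹(0.8281) = 0.9467
Φ⁻¹(FA) = Φ⁻¹(0.2812) = -0.5793
c = −½·[z(H) + z(FA)] = −0.5 × (0.9467 + (-0.5793)) = -0.1837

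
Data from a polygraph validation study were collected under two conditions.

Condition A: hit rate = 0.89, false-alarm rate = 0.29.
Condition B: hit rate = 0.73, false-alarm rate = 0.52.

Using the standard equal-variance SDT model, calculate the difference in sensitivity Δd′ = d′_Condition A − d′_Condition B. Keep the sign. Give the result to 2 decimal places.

Condition A: z(0.89) = 1.227, z(0.29) = -0.553, d' = 1.780
Condition B: z(0.73) = 0.613, z(0.52) = 0.050, d' = 0.563
Δd' = d'_Condition A − d'_Condition B = 1.780 − 0.563 = 1.217
Condition A has the higher sensitivity.

Δd′ = 1.22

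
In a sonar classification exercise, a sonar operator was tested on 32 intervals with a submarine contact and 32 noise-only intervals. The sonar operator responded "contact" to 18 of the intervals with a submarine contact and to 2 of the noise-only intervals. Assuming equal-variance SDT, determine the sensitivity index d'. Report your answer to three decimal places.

d' = 1.691

H = 18/32 = 0.5625
FA = 2/32 = 0.0625
z(H) = z(0.5625) = 0.1573
z(FA) = z(0.0625) = -1.5341
d' = z(H) − z(FA) = 0.1573 − (-1.5341) = 1.6914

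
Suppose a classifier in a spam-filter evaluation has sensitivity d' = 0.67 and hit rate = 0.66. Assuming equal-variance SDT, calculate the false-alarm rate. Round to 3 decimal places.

z(hit rate) = z(0.66) = 0.4125
z(FA) = z(H) − d' = 0.4125 − 0.67 = -0.2575
false-alarm rate = Φ(-0.2575) = 0.3984

false-alarm rate = 0.398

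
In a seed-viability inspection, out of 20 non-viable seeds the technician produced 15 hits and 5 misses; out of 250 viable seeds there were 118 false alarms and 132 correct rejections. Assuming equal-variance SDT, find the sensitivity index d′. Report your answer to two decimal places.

H = 15/20 = 0.7500
FA = 118/250 = 0.4720
z(H) = z(0.7500) = 0.674
z(FA) = z(0.4720) = -0.070
d' = z(H) − z(FA) = 0.674 − (-0.070) = 0.744

d′ = 0.74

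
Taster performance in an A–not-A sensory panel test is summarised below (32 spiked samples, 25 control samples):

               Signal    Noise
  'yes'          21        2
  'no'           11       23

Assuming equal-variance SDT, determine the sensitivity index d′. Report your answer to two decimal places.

d′ = 1.81

H = 21/32 = 0.6562
FA = 2/25 = 0.0800
z(H) = 0.4021
z(FA) = -1.4051
d' = z(H) − z(FA) = 0.4021 − (-1.4051) = 1.8072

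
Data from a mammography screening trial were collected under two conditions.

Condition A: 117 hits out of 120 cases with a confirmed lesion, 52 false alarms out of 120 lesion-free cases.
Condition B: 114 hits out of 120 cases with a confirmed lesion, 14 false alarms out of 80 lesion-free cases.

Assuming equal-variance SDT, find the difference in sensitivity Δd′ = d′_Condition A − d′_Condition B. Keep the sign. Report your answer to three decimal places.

Δd′ = -0.452

Condition A: z(0.9750) = 1.9600, z(0.4333) = -0.1680, d' = 2.1280
Condition B: z(0.9500) = 1.6449, z(0.1750) = -0.9346, d' = 2.5795
Δd' = d'_Condition A − d'_Condition B = 2.1280 − 2.5795 = -0.4515
Condition B has the higher sensitivity.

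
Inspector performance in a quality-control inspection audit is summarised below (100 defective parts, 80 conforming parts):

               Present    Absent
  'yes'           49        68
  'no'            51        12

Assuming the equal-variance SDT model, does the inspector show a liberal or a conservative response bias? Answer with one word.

z(H) = -0.025, z(FA) = 1.036
c = −½·(z(H) + z(FA)) = -0.5055
c < 0 → liberal criterion (biased toward responding “yes”).

liberal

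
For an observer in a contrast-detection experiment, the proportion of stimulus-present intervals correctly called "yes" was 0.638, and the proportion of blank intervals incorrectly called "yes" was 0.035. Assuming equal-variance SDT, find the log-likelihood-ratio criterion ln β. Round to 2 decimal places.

Φ⁻¹(0.638) = 0.353, Φ⁻¹(0.035) = -1.812
ln β = −½·[z(H)² − z(FA)²] = −0.5 × (0.125 − 3.283) = 1.579

ln β = 1.58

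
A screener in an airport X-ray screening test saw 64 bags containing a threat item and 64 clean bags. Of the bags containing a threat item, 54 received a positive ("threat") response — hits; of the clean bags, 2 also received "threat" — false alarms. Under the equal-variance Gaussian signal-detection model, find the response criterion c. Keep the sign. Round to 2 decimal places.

c = 0.43

H = 54/64 = 0.8438
FA = 2/64 = 0.0312
z(H) = 1.0102
z(FA) = -1.8634
c = −½·[z(H) + z(FA)] = −0.5 × (1.0102 + (-1.8634)) = 0.4266
c > 0: the screener has a conservative response bias.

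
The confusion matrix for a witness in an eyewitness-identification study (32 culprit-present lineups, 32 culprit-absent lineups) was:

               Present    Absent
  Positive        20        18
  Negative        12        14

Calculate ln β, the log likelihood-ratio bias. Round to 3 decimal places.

H = 20/32 = 0.6250
FA = 18/32 = 0.5625
z(H) = z(0.6250) = 0.3186
z(FA) = z(0.5625) = 0.1573
ln β = −½·[z(H)² − z(FA)²] = −0.5 × (0.1015 − 0.0247) = -0.0384

ln β = -0.038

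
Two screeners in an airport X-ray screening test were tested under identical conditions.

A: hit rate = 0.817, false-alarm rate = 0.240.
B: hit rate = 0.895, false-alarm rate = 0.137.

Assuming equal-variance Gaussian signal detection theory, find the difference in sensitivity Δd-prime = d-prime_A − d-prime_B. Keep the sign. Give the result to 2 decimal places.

Δd-prime = -0.74

A: z(0.817) = 0.904, z(0.240) = -0.706, d' = 1.610
B: z(0.895) = 1.254, z(0.137) = -1.094, d' = 2.348
Δd' = d'_A − d'_B = 1.610 − 2.348 = -0.738
B has the higher sensitivity.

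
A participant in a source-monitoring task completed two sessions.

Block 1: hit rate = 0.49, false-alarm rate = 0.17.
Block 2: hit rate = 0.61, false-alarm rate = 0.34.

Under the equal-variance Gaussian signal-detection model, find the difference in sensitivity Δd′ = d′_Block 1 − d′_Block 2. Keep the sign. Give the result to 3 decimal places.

Block 1: z(0.49) = -0.0251, z(0.17) = -0.9542, d' = 0.9291
Block 2: z(0.61) = 0.2793, z(0.34) = -0.4125, d' = 0.6918
Δd' = d'_Block 1 − d'_Block 2 = 0.9291 − 0.6918 = 0.2373
Block 1 has the higher sensitivity.

Δd′ = 0.237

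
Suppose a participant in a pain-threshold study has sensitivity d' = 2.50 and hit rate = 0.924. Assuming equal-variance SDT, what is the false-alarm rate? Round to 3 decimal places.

false-alarm rate = 0.143

z(hit rate) = z(0.924) = 1.4325
z(FA) = z(H) − d' = 1.4325 − 2.50 = -1.0675
false-alarm rate = Φ(-1.0675) = 0.1429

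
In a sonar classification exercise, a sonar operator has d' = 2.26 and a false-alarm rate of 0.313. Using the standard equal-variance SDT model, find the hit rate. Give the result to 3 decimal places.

z(false-alarm rate) = z(0.313) = -0.4874
z(H) = z(FA) + d' = -0.4874 + 2.26 = 1.7726
hit rate = Φ(1.7726) = 0.9619

hit rate = 0.962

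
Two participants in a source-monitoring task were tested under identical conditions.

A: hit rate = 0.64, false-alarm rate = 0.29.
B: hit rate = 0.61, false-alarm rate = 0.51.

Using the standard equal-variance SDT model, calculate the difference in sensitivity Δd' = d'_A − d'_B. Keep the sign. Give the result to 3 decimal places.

A: z(0.64) = 0.3585, z(0.29) = -0.5534, d' = 0.9119
B: z(0.61) = 0.2793, z(0.51) = 0.0251, d' = 0.2542
Δd' = d'_A − d'_B = 0.9119 − 0.2542 = 0.6577
A has the higher sensitivity.

Δd' = 0.658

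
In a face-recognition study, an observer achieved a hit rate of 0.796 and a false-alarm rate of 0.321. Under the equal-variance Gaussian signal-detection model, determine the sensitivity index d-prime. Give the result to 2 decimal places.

d-prime = 1.29

z(H) = 0.827
z(FA) = -0.465
d' = z(H) − z(FA) = 0.827 − (-0.465) = 1.292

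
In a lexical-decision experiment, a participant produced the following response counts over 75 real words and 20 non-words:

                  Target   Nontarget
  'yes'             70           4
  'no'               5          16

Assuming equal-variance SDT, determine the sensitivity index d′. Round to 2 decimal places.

H = 70/75 = 0.9333
FA = 4/20 = 0.2000
z(H) = z(0.9333) = 1.501
z(FA) = z(0.2000) = -0.842
d' = z(H) − z(FA) = 1.501 − (-0.842) = 2.343

d′ = 2.34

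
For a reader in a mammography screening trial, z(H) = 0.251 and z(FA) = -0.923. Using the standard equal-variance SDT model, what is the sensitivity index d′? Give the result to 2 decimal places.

d' = z(H) − z(FA) = 0.251 − (-0.923) = 1.174

d′ = 1.17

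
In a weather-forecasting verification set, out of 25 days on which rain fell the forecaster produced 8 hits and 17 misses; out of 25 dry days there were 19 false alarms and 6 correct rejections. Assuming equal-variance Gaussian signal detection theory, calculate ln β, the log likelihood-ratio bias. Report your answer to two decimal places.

H = 8/25 = 0.3200
FA = 19/25 = 0.7600
Φ⁻¹(0.3200) = -0.468, Φ⁻¹(0.7600) = 0.706
ln β = −½·[z(H)² − z(FA)²] = −0.5 × (0.219 − 0.498) = 0.1395

ln β = 0.14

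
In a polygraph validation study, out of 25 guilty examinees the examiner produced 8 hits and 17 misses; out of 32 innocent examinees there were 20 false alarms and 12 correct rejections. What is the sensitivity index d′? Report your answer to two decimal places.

d′ = -0.79

H = 8/25 = 0.3200
FA = 20/32 = 0.6250
z(0.3200) = -0.4677, z(0.6250) = 0.3186
d' = z(H) − z(FA) = -0.4677 − 0.3186 = -0.7863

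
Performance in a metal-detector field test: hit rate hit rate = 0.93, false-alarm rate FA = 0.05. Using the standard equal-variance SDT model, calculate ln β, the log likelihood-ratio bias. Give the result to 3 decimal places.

z(0.93) = 1.4758, z(0.05) = -1.6449
ln β = −½·[z(H)² − z(FA)²] = −0.5 × (2.1780 − 2.7057) = 0.26385

ln β = 0.264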